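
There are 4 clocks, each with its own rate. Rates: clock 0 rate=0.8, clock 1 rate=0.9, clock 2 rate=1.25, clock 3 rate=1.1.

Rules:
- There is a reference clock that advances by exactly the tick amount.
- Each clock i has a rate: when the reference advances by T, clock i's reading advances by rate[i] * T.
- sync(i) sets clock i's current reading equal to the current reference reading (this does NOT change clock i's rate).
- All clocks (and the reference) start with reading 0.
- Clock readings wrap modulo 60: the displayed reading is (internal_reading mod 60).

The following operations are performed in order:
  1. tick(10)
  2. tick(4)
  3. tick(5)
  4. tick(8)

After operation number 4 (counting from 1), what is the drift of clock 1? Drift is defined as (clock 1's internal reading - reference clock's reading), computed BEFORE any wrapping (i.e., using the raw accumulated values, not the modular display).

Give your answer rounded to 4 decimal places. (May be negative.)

Answer: -2.7000

Derivation:
After op 1 tick(10): ref=10.0000 raw=[8.0000 9.0000 12.5000 11.0000]
After op 2 tick(4): ref=14.0000 raw=[11.2000 12.6000 17.5000 15.4000]
After op 3 tick(5): ref=19.0000 raw=[15.2000 17.1000 23.7500 20.9000]
After op 4 tick(8): ref=27.0000 raw=[21.6000 24.3000 33.7500 29.7000]
Drift of clock 1 after op 4: 24.3000 - 27.0000 = -2.7000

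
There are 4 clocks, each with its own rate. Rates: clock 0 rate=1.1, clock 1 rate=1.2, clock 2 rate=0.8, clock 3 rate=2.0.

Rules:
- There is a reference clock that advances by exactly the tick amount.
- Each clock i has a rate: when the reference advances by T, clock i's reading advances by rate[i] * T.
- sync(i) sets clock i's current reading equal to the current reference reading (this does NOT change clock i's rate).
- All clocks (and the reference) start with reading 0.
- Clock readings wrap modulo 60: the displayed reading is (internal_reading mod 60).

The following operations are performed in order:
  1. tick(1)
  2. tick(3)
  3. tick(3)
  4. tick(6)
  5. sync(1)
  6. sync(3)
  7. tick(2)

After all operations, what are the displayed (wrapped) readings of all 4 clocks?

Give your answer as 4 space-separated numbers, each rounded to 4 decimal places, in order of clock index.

After op 1 tick(1): ref=1.0000 raw=[1.1000 1.2000 0.8000 2.0000]
After op 2 tick(3): ref=4.0000 raw=[4.4000 4.8000 3.2000 8.0000]
After op 3 tick(3): ref=7.0000 raw=[7.7000 8.4000 5.6000 14.0000]
After op 4 tick(6): ref=13.0000 raw=[14.3000 15.6000 10.4000 26.0000]
After op 5 sync(1): ref=13.0000 raw=[14.3000 13.0000 10.4000 26.0000]
After op 6 sync(3): ref=13.0000 raw=[14.3000 13.0000 10.4000 13.0000]
After op 7 tick(2): ref=15.0000 raw=[16.5000 15.4000 12.0000 17.0000]
Wrap final raw readings (mod 60): 16.5000 mod 60 = 16.5000; 15.4000 mod 60 = 15.4000; 12.0000 mod 60 = 12.0000; 17.0000 mod 60 = 17.0000

Answer: 16.5000 15.4000 12.0000 17.0000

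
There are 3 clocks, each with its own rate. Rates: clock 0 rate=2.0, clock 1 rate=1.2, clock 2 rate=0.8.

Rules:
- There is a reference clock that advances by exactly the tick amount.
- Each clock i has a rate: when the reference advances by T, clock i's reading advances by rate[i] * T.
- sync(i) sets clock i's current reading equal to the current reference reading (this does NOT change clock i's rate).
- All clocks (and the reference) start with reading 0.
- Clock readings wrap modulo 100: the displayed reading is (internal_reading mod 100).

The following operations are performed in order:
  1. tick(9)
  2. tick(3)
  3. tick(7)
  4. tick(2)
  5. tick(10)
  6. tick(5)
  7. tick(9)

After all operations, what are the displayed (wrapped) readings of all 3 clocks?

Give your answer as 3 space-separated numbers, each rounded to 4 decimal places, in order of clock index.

After op 1 tick(9): ref=9.0000 raw=[18.0000 10.8000 7.2000]
After op 2 tick(3): ref=12.0000 raw=[24.0000 14.4000 9.6000]
After op 3 tick(7): ref=19.0000 raw=[38.0000 22.8000 15.2000]
After op 4 tick(2): ref=21.0000 raw=[42.0000 25.2000 16.8000]
After op 5 tick(10): ref=31.0000 raw=[62.0000 37.2000 24.8000]
After op 6 tick(5): ref=36.0000 raw=[72.0000 43.2000 28.8000]
After op 7 tick(9): ref=45.0000 raw=[90.0000 54.0000 36.0000]
Wrap final raw readings (mod 100): 90.0000 mod 100 = 90.0000; 54.0000 mod 100 = 54.0000; 36.0000 mod 100 = 36.0000

Answer: 90.0000 54.0000 36.0000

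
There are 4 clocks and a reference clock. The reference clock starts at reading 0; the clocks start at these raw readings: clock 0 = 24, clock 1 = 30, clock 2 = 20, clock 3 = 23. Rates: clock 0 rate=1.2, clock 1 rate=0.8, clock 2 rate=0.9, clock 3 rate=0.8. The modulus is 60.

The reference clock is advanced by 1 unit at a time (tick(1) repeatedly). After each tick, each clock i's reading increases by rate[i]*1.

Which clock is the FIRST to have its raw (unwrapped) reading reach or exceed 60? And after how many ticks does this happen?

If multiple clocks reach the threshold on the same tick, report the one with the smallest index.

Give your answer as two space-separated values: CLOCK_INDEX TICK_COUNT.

Answer: 0 30

Derivation:
clock 0: start=24, rate=1.2, needs 60-24 = 36; ticks = ceil(36/1.2) = ceil(30.0000) = 30; reading at tick 30 = 24 + 1.2*30 = 60.0000
clock 1: start=30, rate=0.8, needs 60-30 = 30; ticks = ceil(30/0.8) = ceil(37.5000) = 38; reading at tick 38 = 30 + 0.8*38 = 60.4000
clock 2: start=20, rate=0.9, needs 60-20 = 40; ticks = ceil(40/0.9) = ceil(44.4444) = 45; reading at tick 45 = 20 + 0.9*45 = 60.5000
clock 3: start=23, rate=0.8, needs 60-23 = 37; ticks = ceil(37/0.8) = ceil(46.2500) = 47; reading at tick 47 = 23 + 0.8*47 = 60.6000
Minimum tick count = 30; winners = [0]; smallest index = 0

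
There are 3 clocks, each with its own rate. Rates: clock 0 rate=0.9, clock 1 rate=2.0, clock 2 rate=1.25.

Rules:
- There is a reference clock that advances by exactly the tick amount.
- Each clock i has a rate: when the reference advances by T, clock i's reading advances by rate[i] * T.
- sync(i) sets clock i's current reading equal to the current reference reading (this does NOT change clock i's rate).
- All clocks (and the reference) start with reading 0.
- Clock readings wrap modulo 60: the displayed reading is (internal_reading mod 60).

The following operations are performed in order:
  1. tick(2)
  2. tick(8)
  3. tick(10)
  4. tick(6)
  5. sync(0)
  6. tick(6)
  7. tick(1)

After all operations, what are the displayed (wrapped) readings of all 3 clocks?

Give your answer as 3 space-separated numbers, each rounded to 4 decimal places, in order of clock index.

After op 1 tick(2): ref=2.0000 raw=[1.8000 4.0000 2.5000]
After op 2 tick(8): ref=10.0000 raw=[9.0000 20.0000 12.5000]
After op 3 tick(10): ref=20.0000 raw=[18.0000 40.0000 25.0000]
After op 4 tick(6): ref=26.0000 raw=[23.4000 52.0000 32.5000]
After op 5 sync(0): ref=26.0000 raw=[26.0000 52.0000 32.5000]
After op 6 tick(6): ref=32.0000 raw=[31.4000 64.0000 40.0000]
After op 7 tick(1): ref=33.0000 raw=[32.3000 66.0000 41.2500]
Wrap final raw readings (mod 60): 32.3000 mod 60 = 32.3000; 66.0000 mod 60 = 6.0000; 41.2500 mod 60 = 41.2500

Answer: 32.3000 6.0000 41.2500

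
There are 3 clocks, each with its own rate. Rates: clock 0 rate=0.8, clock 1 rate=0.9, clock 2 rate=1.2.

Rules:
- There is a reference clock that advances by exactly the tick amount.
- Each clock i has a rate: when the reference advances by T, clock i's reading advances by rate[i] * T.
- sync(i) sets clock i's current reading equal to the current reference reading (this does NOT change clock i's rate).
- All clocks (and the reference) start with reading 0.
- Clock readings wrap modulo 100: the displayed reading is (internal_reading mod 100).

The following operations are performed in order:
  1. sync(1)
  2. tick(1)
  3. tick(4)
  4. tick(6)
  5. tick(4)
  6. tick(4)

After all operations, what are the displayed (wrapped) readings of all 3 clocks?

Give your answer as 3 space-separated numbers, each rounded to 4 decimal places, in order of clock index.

Answer: 15.2000 17.1000 22.8000

Derivation:
After op 1 sync(1): ref=0.0000 raw=[0.0000 0.0000 0.0000]
After op 2 tick(1): ref=1.0000 raw=[0.8000 0.9000 1.2000]
After op 3 tick(4): ref=5.0000 raw=[4.0000 4.5000 6.0000]
After op 4 tick(6): ref=11.0000 raw=[8.8000 9.9000 13.2000]
After op 5 tick(4): ref=15.0000 raw=[12.0000 13.5000 18.0000]
After op 6 tick(4): ref=19.0000 raw=[15.2000 17.1000 22.8000]
Wrap final raw readings (mod 100): 15.2000 mod 100 = 15.2000; 17.1000 mod 100 = 17.1000; 22.8000 mod 100 = 22.8000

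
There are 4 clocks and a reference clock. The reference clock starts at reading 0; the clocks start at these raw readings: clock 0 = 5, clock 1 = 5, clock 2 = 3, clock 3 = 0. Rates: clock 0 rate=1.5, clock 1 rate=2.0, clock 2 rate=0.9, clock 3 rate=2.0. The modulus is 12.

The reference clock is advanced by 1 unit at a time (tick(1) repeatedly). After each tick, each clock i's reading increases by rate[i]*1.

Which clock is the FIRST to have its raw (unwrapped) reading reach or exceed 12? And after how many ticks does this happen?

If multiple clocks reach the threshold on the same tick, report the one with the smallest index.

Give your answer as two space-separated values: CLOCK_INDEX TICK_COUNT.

Answer: 1 4

Derivation:
clock 0: start=5, rate=1.5, needs 12-5 = 7; ticks = ceil(7/1.5) = ceil(4.6667) = 5; reading at tick 5 = 5 + 1.5*5 = 12.5000
clock 1: start=5, rate=2.0, needs 12-5 = 7; ticks = ceil(7/2.0) = ceil(3.5000) = 4; reading at tick 4 = 5 + 2.0*4 = 13.0000
clock 2: start=3, rate=0.9, needs 12-3 = 9; ticks = ceil(9/0.9) = ceil(10.0000) = 10; reading at tick 10 = 3 + 0.9*10 = 12.0000
clock 3: start=0, rate=2.0, needs 12-0 = 12; ticks = ceil(12/2.0) = ceil(6.0000) = 6; reading at tick 6 = 0 + 2.0*6 = 12.0000
Minimum tick count = 4; winners = [1]; smallest index = 1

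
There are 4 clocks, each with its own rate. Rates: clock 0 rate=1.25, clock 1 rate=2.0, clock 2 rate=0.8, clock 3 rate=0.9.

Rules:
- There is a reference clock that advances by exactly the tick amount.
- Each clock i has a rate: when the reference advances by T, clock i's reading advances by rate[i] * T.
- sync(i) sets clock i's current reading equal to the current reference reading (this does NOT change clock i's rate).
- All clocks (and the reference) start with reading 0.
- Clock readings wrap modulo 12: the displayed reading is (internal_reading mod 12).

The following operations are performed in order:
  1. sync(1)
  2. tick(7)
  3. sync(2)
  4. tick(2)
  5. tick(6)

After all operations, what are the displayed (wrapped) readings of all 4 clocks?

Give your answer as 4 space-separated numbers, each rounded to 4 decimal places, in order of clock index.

After op 1 sync(1): ref=0.0000 raw=[0.0000 0.0000 0.0000 0.0000]
After op 2 tick(7): ref=7.0000 raw=[8.7500 14.0000 5.6000 6.3000]
After op 3 sync(2): ref=7.0000 raw=[8.7500 14.0000 7.0000 6.3000]
After op 4 tick(2): ref=9.0000 raw=[11.2500 18.0000 8.6000 8.1000]
After op 5 tick(6): ref=15.0000 raw=[18.7500 30.0000 13.4000 13.5000]
Wrap final raw readings (mod 12): 18.7500 mod 12 = 6.7500; 30.0000 mod 12 = 6.0000; 13.4000 mod 12 = 1.4000; 13.5000 mod 12 = 1.5000

Answer: 6.7500 6.0000 1.4000 1.5000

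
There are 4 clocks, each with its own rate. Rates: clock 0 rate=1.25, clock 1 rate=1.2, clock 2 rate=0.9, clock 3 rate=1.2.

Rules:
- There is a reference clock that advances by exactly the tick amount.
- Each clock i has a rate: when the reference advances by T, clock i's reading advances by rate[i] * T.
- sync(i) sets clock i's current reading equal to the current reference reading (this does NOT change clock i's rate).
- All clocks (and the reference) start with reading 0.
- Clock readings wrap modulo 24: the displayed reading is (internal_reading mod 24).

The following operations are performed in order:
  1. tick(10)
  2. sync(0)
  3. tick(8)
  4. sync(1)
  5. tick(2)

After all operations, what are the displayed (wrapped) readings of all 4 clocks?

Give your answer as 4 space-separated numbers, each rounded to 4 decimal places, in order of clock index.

Answer: 22.5000 20.4000 18.0000 0.0000

Derivation:
After op 1 tick(10): ref=10.0000 raw=[12.5000 12.0000 9.0000 12.0000]
After op 2 sync(0): ref=10.0000 raw=[10.0000 12.0000 9.0000 12.0000]
After op 3 tick(8): ref=18.0000 raw=[20.0000 21.6000 16.2000 21.6000]
After op 4 sync(1): ref=18.0000 raw=[20.0000 18.0000 16.2000 21.6000]
After op 5 tick(2): ref=20.0000 raw=[22.5000 20.4000 18.0000 24.0000]
Wrap final raw readings (mod 24): 22.5000 mod 24 = 22.5000; 20.4000 mod 24 = 20.4000; 18.0000 mod 24 = 18.0000; 24.0000 mod 24 = 0.0000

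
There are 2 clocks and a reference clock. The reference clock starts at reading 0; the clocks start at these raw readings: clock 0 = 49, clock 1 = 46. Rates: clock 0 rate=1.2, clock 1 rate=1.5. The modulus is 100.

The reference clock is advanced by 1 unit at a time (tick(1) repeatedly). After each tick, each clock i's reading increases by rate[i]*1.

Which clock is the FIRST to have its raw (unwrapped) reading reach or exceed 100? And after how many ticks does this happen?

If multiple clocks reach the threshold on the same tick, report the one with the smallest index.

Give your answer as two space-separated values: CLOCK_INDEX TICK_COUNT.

Answer: 1 36

Derivation:
clock 0: start=49, rate=1.2, needs 100-49 = 51; ticks = ceil(51/1.2) = ceil(42.5000) = 43; reading at tick 43 = 49 + 1.2*43 = 100.6000
clock 1: start=46, rate=1.5, needs 100-46 = 54; ticks = ceil(54/1.5) = ceil(36.0000) = 36; reading at tick 36 = 46 + 1.5*36 = 100.0000
Minimum tick count = 36; winners = [1]; smallest index = 1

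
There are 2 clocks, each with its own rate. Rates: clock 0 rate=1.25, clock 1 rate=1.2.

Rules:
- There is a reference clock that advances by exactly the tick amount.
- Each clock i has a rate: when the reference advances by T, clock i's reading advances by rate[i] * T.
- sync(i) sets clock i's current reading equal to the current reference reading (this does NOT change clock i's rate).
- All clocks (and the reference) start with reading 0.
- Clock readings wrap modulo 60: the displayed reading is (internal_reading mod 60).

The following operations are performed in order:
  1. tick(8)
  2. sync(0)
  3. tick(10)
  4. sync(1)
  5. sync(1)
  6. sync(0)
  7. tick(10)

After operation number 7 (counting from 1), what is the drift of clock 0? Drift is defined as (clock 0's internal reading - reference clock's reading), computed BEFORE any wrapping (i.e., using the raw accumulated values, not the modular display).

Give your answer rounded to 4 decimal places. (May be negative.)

Answer: 2.5000

Derivation:
After op 1 tick(8): ref=8.0000 raw=[10.0000 9.6000]
After op 2 sync(0): ref=8.0000 raw=[8.0000 9.6000]
After op 3 tick(10): ref=18.0000 raw=[20.5000 21.6000]
After op 4 sync(1): ref=18.0000 raw=[20.5000 18.0000]
After op 5 sync(1): ref=18.0000 raw=[20.5000 18.0000]
After op 6 sync(0): ref=18.0000 raw=[18.0000 18.0000]
After op 7 tick(10): ref=28.0000 raw=[30.5000 30.0000]
Drift of clock 0 after op 7: 30.5000 - 28.0000 = 2.5000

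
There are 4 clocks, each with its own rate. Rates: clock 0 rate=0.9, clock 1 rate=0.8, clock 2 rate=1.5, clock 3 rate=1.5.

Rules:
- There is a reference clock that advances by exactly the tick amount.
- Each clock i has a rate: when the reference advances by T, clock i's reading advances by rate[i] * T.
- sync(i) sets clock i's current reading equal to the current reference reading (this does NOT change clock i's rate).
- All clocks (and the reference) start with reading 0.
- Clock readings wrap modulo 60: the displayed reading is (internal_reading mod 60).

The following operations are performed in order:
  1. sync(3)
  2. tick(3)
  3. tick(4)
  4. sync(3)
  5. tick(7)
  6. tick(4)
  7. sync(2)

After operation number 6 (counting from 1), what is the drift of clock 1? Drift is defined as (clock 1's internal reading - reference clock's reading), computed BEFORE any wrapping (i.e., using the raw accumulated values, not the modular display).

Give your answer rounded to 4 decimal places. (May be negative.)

Answer: -3.6000

Derivation:
After op 1 sync(3): ref=0.0000 raw=[0.0000 0.0000 0.0000 0.0000]
After op 2 tick(3): ref=3.0000 raw=[2.7000 2.4000 4.5000 4.5000]
After op 3 tick(4): ref=7.0000 raw=[6.3000 5.6000 10.5000 10.5000]
After op 4 sync(3): ref=7.0000 raw=[6.3000 5.6000 10.5000 7.0000]
After op 5 tick(7): ref=14.0000 raw=[12.6000 11.2000 21.0000 17.5000]
After op 6 tick(4): ref=18.0000 raw=[16.2000 14.4000 27.0000 23.5000]
Drift of clock 1 after op 6: 14.4000 - 18.0000 = -3.6000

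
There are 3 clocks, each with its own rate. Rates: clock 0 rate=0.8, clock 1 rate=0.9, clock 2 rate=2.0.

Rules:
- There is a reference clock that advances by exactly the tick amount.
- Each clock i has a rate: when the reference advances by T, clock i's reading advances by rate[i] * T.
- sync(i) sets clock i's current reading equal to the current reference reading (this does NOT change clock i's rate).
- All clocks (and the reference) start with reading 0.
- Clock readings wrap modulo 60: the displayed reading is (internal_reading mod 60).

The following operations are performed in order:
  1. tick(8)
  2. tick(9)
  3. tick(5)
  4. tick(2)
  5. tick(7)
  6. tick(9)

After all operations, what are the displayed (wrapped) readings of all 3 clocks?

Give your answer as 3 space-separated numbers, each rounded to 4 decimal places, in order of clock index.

After op 1 tick(8): ref=8.0000 raw=[6.4000 7.2000 16.0000]
After op 2 tick(9): ref=17.0000 raw=[13.6000 15.3000 34.0000]
After op 3 tick(5): ref=22.0000 raw=[17.6000 19.8000 44.0000]
After op 4 tick(2): ref=24.0000 raw=[19.2000 21.6000 48.0000]
After op 5 tick(7): ref=31.0000 raw=[24.8000 27.9000 62.0000]
After op 6 tick(9): ref=40.0000 raw=[32.0000 36.0000 80.0000]
Wrap final raw readings (mod 60): 32.0000 mod 60 = 32.0000; 36.0000 mod 60 = 36.0000; 80.0000 mod 60 = 20.0000

Answer: 32.0000 36.0000 20.0000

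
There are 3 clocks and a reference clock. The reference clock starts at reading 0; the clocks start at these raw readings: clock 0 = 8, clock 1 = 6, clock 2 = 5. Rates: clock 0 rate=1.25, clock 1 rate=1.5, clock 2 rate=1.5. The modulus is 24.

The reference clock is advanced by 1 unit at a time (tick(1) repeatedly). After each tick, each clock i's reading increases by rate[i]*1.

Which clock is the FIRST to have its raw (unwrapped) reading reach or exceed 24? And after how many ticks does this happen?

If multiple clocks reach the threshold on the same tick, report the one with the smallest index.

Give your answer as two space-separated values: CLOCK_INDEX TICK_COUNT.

clock 0: start=8, rate=1.25, needs 24-8 = 16; ticks = ceil(16/1.25) = ceil(12.8000) = 13; reading at tick 13 = 8 + 1.25*13 = 24.2500
clock 1: start=6, rate=1.5, needs 24-6 = 18; ticks = ceil(18/1.5) = ceil(12.0000) = 12; reading at tick 12 = 6 + 1.5*12 = 24.0000
clock 2: start=5, rate=1.5, needs 24-5 = 19; ticks = ceil(19/1.5) = ceil(12.6667) = 13; reading at tick 13 = 5 + 1.5*13 = 24.5000
Minimum tick count = 12; winners = [1]; smallest index = 1

Answer: 1 12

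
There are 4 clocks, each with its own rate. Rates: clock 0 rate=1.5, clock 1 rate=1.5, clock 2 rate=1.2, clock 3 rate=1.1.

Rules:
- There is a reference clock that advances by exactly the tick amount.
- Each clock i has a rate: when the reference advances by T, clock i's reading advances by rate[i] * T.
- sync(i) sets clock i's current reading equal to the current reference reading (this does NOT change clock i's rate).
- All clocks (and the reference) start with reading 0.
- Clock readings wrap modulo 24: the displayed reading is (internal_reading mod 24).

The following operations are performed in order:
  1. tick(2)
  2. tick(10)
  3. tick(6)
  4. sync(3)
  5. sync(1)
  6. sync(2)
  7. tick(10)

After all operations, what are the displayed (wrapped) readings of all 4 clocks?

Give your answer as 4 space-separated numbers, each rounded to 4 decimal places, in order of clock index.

Answer: 18.0000 9.0000 6.0000 5.0000

Derivation:
After op 1 tick(2): ref=2.0000 raw=[3.0000 3.0000 2.4000 2.2000]
After op 2 tick(10): ref=12.0000 raw=[18.0000 18.0000 14.4000 13.2000]
After op 3 tick(6): ref=18.0000 raw=[27.0000 27.0000 21.6000 19.8000]
After op 4 sync(3): ref=18.0000 raw=[27.0000 27.0000 21.6000 18.0000]
After op 5 sync(1): ref=18.0000 raw=[27.0000 18.0000 21.6000 18.0000]
After op 6 sync(2): ref=18.0000 raw=[27.0000 18.0000 18.0000 18.0000]
After op 7 tick(10): ref=28.0000 raw=[42.0000 33.0000 30.0000 29.0000]
Wrap final raw readings (mod 24): 42.0000 mod 24 = 18.0000; 33.0000 mod 24 = 9.0000; 30.0000 mod 24 = 6.0000; 29.0000 mod 24 = 5.0000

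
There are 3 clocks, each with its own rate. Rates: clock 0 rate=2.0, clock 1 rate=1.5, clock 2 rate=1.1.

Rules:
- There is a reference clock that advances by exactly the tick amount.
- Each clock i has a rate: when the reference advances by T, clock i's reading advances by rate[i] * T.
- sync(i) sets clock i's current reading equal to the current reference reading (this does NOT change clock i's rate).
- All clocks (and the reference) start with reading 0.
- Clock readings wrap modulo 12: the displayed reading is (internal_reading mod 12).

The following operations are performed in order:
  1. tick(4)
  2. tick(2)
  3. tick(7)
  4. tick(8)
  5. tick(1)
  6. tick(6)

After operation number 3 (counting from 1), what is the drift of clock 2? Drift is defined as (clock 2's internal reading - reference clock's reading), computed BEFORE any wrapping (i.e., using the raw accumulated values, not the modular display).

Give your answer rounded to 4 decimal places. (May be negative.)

Answer: 1.3000

Derivation:
After op 1 tick(4): ref=4.0000 raw=[8.0000 6.0000 4.4000]
After op 2 tick(2): ref=6.0000 raw=[12.0000 9.0000 6.6000]
After op 3 tick(7): ref=13.0000 raw=[26.0000 19.5000 14.3000]
Drift of clock 2 after op 3: 14.3000 - 13.0000 = 1.3000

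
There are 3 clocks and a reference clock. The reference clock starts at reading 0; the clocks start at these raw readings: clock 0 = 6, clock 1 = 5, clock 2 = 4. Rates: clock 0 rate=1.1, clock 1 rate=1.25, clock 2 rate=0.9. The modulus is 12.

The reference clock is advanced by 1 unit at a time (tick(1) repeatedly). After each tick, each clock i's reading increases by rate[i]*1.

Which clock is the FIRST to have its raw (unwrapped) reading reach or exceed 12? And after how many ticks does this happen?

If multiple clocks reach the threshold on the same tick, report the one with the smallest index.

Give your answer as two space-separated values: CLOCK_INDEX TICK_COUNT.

clock 0: start=6, rate=1.1, needs 12-6 = 6; ticks = ceil(6/1.1) = ceil(5.4545) = 6; reading at tick 6 = 6 + 1.1*6 = 12.6000
clock 1: start=5, rate=1.25, needs 12-5 = 7; ticks = ceil(7/1.25) = ceil(5.6000) = 6; reading at tick 6 = 5 + 1.25*6 = 12.5000
clock 2: start=4, rate=0.9, needs 12-4 = 8; ticks = ceil(8/0.9) = ceil(8.8889) = 9; reading at tick 9 = 4 + 0.9*9 = 12.1000
Minimum tick count = 6; winners = [0, 1]; smallest index = 0

Answer: 0 6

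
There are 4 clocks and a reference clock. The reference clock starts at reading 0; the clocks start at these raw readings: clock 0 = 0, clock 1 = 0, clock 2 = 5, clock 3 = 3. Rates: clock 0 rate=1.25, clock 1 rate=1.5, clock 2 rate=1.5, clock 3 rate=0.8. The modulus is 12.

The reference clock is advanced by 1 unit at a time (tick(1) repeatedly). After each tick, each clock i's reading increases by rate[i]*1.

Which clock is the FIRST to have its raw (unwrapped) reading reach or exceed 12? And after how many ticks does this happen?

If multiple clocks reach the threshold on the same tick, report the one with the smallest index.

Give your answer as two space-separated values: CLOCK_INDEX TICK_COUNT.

clock 0: start=0, rate=1.25, needs 12-0 = 12; ticks = ceil(12/1.25) = ceil(9.6000) = 10; reading at tick 10 = 0 + 1.25*10 = 12.5000
clock 1: start=0, rate=1.5, needs 12-0 = 12; ticks = ceil(12/1.5) = ceil(8.0000) = 8; reading at tick 8 = 0 + 1.5*8 = 12.0000
clock 2: start=5, rate=1.5, needs 12-5 = 7; ticks = ceil(7/1.5) = ceil(4.6667) = 5; reading at tick 5 = 5 + 1.5*5 = 12.5000
clock 3: start=3, rate=0.8, needs 12-3 = 9; ticks = ceil(9/0.8) = ceil(11.2500) = 12; reading at tick 12 = 3 + 0.8*12 = 12.6000
Minimum tick count = 5; winners = [2]; smallest index = 2

Answer: 2 5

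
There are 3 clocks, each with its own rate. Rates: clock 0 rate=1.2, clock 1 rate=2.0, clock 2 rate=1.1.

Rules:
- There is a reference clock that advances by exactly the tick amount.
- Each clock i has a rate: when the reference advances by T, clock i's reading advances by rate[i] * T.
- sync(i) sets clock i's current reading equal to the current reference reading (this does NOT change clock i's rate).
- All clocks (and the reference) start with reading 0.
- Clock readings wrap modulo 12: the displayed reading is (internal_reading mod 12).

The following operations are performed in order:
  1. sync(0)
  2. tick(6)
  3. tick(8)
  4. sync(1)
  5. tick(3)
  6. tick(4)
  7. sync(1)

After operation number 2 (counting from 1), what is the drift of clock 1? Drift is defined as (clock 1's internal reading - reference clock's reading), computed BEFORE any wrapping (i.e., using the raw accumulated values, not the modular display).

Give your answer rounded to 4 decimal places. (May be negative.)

After op 1 sync(0): ref=0.0000 raw=[0.0000 0.0000 0.0000]
After op 2 tick(6): ref=6.0000 raw=[7.2000 12.0000 6.6000]
Drift of clock 1 after op 2: 12.0000 - 6.0000 = 6.0000

Answer: 6.0000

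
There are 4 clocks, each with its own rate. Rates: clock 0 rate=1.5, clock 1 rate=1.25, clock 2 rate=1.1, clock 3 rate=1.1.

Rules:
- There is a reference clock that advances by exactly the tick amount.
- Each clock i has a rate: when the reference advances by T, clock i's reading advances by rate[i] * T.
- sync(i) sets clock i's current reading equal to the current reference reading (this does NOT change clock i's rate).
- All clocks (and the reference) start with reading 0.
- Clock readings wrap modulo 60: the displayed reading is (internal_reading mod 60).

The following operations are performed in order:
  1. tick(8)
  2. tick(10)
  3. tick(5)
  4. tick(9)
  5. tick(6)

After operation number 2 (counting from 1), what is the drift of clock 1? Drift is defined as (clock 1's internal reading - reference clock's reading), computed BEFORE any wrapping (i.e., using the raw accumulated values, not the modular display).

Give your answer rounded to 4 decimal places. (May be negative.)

Answer: 4.5000

Derivation:
After op 1 tick(8): ref=8.0000 raw=[12.0000 10.0000 8.8000 8.8000]
After op 2 tick(10): ref=18.0000 raw=[27.0000 22.5000 19.8000 19.8000]
Drift of clock 1 after op 2: 22.5000 - 18.0000 = 4.5000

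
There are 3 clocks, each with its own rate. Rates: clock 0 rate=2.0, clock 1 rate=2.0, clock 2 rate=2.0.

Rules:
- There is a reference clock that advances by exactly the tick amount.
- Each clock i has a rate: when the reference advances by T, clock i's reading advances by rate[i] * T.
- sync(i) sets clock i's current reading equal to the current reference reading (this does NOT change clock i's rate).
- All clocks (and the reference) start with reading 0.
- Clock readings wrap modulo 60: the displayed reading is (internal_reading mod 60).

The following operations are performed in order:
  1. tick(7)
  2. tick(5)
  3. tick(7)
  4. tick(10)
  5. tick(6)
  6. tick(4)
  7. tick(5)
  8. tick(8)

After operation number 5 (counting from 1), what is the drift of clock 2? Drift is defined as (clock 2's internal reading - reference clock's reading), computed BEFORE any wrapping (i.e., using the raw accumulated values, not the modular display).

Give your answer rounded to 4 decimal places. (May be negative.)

After op 1 tick(7): ref=7.0000 raw=[14.0000 14.0000 14.0000]
After op 2 tick(5): ref=12.0000 raw=[24.0000 24.0000 24.0000]
After op 3 tick(7): ref=19.0000 raw=[38.0000 38.0000 38.0000]
After op 4 tick(10): ref=29.0000 raw=[58.0000 58.0000 58.0000]
After op 5 tick(6): ref=35.0000 raw=[70.0000 70.0000 70.0000]
Drift of clock 2 after op 5: 70.0000 - 35.0000 = 35.0000

Answer: 35.0000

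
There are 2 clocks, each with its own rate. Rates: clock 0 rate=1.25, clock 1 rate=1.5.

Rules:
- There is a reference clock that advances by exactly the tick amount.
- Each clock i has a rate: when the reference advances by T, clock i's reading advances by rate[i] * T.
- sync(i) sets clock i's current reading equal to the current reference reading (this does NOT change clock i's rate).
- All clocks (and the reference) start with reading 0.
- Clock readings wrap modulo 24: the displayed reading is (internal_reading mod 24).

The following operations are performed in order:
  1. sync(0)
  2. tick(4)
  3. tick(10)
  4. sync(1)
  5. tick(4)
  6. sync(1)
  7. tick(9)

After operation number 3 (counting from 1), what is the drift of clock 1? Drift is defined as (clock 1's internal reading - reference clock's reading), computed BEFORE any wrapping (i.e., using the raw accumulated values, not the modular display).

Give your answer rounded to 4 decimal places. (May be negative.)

After op 1 sync(0): ref=0.0000 raw=[0.0000 0.0000]
After op 2 tick(4): ref=4.0000 raw=[5.0000 6.0000]
After op 3 tick(10): ref=14.0000 raw=[17.5000 21.0000]
Drift of clock 1 after op 3: 21.0000 - 14.0000 = 7.0000

Answer: 7.0000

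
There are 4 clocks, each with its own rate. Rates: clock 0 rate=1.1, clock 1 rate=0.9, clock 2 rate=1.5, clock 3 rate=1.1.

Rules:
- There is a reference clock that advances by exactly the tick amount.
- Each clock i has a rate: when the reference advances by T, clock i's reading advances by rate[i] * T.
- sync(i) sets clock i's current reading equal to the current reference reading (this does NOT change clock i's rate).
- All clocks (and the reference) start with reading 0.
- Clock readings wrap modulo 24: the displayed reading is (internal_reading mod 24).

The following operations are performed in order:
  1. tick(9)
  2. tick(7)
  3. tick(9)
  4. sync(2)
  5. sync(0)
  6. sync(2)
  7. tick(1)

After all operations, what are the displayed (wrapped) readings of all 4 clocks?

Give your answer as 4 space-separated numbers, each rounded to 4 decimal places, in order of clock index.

Answer: 2.1000 23.4000 2.5000 4.6000

Derivation:
After op 1 tick(9): ref=9.0000 raw=[9.9000 8.1000 13.5000 9.9000]
After op 2 tick(7): ref=16.0000 raw=[17.6000 14.4000 24.0000 17.6000]
After op 3 tick(9): ref=25.0000 raw=[27.5000 22.5000 37.5000 27.5000]
After op 4 sync(2): ref=25.0000 raw=[27.5000 22.5000 25.0000 27.5000]
After op 5 sync(0): ref=25.0000 raw=[25.0000 22.5000 25.0000 27.5000]
After op 6 sync(2): ref=25.0000 raw=[25.0000 22.5000 25.0000 27.5000]
After op 7 tick(1): ref=26.0000 raw=[26.1000 23.4000 26.5000 28.6000]
Wrap final raw readings (mod 24): 26.1000 mod 24 = 2.1000; 23.4000 mod 24 = 23.4000; 26.5000 mod 24 = 2.5000; 28.6000 mod 24 = 4.6000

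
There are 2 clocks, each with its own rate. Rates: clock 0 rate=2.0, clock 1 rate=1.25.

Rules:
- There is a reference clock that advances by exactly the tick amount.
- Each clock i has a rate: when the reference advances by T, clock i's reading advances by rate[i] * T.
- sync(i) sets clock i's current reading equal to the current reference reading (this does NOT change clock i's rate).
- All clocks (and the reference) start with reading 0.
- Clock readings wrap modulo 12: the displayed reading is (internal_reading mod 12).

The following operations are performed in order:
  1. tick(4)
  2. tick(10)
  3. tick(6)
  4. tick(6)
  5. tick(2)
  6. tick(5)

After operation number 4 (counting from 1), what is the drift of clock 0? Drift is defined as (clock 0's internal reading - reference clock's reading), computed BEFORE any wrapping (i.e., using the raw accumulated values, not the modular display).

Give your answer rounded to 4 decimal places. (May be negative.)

After op 1 tick(4): ref=4.0000 raw=[8.0000 5.0000]
After op 2 tick(10): ref=14.0000 raw=[28.0000 17.5000]
After op 3 tick(6): ref=20.0000 raw=[40.0000 25.0000]
After op 4 tick(6): ref=26.0000 raw=[52.0000 32.5000]
Drift of clock 0 after op 4: 52.0000 - 26.0000 = 26.0000

Answer: 26.0000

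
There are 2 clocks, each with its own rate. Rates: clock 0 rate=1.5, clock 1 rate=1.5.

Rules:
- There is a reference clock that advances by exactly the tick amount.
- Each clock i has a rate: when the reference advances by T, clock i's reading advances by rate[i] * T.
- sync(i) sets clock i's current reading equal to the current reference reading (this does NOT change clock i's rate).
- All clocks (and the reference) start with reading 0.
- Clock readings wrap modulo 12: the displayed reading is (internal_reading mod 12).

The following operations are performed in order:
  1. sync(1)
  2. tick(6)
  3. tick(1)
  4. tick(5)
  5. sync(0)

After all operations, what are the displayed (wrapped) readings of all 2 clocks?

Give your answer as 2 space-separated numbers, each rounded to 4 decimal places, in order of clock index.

Answer: 0.0000 6.0000

Derivation:
After op 1 sync(1): ref=0.0000 raw=[0.0000 0.0000]
After op 2 tick(6): ref=6.0000 raw=[9.0000 9.0000]
After op 3 tick(1): ref=7.0000 raw=[10.5000 10.5000]
After op 4 tick(5): ref=12.0000 raw=[18.0000 18.0000]
After op 5 sync(0): ref=12.0000 raw=[12.0000 18.0000]
Wrap final raw readings (mod 12): 12.0000 mod 12 = 0.0000; 18.0000 mod 12 = 6.0000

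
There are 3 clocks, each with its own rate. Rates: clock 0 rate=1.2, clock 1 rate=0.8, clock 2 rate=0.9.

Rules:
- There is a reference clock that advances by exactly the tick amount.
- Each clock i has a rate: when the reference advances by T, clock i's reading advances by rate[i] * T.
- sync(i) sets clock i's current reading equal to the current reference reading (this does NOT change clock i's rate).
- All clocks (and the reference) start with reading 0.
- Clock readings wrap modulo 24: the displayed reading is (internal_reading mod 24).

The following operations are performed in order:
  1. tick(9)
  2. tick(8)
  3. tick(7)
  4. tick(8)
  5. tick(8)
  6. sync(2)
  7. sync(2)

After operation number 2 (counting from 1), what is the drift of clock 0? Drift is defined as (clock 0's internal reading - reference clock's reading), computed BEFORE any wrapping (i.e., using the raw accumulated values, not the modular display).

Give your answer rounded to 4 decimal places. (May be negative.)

After op 1 tick(9): ref=9.0000 raw=[10.8000 7.2000 8.1000]
After op 2 tick(8): ref=17.0000 raw=[20.4000 13.6000 15.3000]
Drift of clock 0 after op 2: 20.4000 - 17.0000 = 3.4000

Answer: 3.4000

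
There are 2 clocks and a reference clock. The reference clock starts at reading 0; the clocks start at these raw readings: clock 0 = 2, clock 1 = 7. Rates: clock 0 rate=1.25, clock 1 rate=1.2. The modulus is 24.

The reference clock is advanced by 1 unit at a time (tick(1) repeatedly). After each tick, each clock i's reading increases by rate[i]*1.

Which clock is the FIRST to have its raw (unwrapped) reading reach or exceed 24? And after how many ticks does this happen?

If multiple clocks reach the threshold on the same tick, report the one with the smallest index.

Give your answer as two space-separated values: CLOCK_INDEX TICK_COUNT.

Answer: 1 15

Derivation:
clock 0: start=2, rate=1.25, needs 24-2 = 22; ticks = ceil(22/1.25) = ceil(17.6000) = 18; reading at tick 18 = 2 + 1.25*18 = 24.5000
clock 1: start=7, rate=1.2, needs 24-7 = 17; ticks = ceil(17/1.2) = ceil(14.1667) = 15; reading at tick 15 = 7 + 1.2*15 = 25.0000
Minimum tick count = 15; winners = [1]; smallest index = 1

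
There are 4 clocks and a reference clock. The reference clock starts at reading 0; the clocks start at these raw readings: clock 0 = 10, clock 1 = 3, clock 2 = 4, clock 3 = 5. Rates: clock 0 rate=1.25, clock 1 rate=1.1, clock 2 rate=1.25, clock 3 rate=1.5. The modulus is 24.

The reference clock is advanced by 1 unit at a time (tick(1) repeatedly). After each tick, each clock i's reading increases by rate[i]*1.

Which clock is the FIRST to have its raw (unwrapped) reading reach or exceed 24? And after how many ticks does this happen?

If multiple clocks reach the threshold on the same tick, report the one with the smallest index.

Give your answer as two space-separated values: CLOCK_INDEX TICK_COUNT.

clock 0: start=10, rate=1.25, needs 24-10 = 14; ticks = ceil(14/1.25) = ceil(11.2000) = 12; reading at tick 12 = 10 + 1.25*12 = 25.0000
clock 1: start=3, rate=1.1, needs 24-3 = 21; ticks = ceil(21/1.1) = ceil(19.0909) = 20; reading at tick 20 = 3 + 1.1*20 = 25.0000
clock 2: start=4, rate=1.25, needs 24-4 = 20; ticks = ceil(20/1.25) = ceil(16.0000) = 16; reading at tick 16 = 4 + 1.25*16 = 24.0000
clock 3: start=5, rate=1.5, needs 24-5 = 19; ticks = ceil(19/1.5) = ceil(12.6667) = 13; reading at tick 13 = 5 + 1.5*13 = 24.5000
Minimum tick count = 12; winners = [0]; smallest index = 0

Answer: 0 12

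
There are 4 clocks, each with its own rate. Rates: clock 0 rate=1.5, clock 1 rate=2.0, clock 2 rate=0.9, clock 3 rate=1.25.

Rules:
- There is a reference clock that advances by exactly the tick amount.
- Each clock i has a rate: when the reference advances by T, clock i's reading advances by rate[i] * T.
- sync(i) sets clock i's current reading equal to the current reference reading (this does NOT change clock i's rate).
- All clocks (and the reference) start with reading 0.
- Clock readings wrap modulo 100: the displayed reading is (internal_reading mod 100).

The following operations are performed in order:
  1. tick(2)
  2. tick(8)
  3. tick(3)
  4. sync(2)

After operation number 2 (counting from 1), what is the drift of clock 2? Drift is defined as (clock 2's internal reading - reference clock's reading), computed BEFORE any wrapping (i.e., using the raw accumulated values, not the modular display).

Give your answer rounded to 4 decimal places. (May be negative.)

Answer: -1.0000

Derivation:
After op 1 tick(2): ref=2.0000 raw=[3.0000 4.0000 1.8000 2.5000]
After op 2 tick(8): ref=10.0000 raw=[15.0000 20.0000 9.0000 12.5000]
Drift of clock 2 after op 2: 9.0000 - 10.0000 = -1.0000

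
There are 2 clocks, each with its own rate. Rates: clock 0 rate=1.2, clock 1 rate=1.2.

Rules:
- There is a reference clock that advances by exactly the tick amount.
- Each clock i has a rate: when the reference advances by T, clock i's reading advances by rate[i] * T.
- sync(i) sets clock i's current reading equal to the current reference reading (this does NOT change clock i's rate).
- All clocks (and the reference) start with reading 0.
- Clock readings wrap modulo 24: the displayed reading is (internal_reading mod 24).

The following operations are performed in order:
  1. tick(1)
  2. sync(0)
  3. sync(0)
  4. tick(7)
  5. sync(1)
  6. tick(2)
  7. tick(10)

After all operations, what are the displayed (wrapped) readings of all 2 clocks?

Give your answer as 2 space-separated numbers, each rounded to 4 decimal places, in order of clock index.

After op 1 tick(1): ref=1.0000 raw=[1.2000 1.2000]
After op 2 sync(0): ref=1.0000 raw=[1.0000 1.2000]
After op 3 sync(0): ref=1.0000 raw=[1.0000 1.2000]
After op 4 tick(7): ref=8.0000 raw=[9.4000 9.6000]
After op 5 sync(1): ref=8.0000 raw=[9.4000 8.0000]
After op 6 tick(2): ref=10.0000 raw=[11.8000 10.4000]
After op 7 tick(10): ref=20.0000 raw=[23.8000 22.4000]
Wrap final raw readings (mod 24): 23.8000 mod 24 = 23.8000; 22.4000 mod 24 = 22.4000

Answer: 23.8000 22.4000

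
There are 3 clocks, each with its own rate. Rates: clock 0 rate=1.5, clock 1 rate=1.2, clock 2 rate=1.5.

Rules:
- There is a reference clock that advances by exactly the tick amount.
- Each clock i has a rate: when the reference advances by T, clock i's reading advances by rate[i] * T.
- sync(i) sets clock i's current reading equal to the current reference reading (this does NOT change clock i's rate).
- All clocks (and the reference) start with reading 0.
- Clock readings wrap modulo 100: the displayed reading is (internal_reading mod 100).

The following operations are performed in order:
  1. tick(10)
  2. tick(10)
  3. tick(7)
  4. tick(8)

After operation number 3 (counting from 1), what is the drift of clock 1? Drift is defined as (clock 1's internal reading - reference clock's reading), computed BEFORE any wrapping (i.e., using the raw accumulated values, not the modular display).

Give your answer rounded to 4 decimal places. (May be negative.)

After op 1 tick(10): ref=10.0000 raw=[15.0000 12.0000 15.0000]
After op 2 tick(10): ref=20.0000 raw=[30.0000 24.0000 30.0000]
After op 3 tick(7): ref=27.0000 raw=[40.5000 32.4000 40.5000]
Drift of clock 1 after op 3: 32.4000 - 27.0000 = 5.4000

Answer: 5.4000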